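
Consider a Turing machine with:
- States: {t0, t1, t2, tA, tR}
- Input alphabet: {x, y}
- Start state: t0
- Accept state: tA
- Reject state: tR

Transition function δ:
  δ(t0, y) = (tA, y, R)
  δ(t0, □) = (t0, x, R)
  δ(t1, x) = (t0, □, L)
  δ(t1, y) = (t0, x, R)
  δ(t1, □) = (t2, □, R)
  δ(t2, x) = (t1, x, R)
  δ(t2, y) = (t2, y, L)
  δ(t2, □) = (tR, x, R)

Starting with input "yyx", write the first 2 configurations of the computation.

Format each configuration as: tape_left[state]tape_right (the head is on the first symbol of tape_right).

Transitions applied:
Step 1: δ(t0, y) = (tA, y, R)

The first 2 configurations are:
[t0]yyx ⊢ y[tA]yx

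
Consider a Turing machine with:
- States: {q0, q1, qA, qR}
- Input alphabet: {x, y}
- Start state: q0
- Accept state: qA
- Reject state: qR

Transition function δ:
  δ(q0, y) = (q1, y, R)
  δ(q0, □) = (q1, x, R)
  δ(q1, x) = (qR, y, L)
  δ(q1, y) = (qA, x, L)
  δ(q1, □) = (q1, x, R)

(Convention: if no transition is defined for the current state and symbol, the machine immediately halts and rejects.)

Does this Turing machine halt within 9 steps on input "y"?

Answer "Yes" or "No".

Execution trace:
Initial: [q0]y
Step 1: δ(q0, y) = (q1, y, R) → y[q1]□
Step 2: δ(q1, □) = (q1, x, R) → yx[q1]□
Step 3: δ(q1, □) = (q1, x, R) → yxx[q1]□
Step 4: δ(q1, □) = (q1, x, R) → yxxx[q1]□
Step 5: δ(q1, □) = (q1, x, R) → yxxxx[q1]□
Step 6: δ(q1, □) = (q1, x, R) → yxxxxx[q1]□
Step 7: δ(q1, □) = (q1, x, R) → yxxxxxx[q1]□
Step 8: δ(q1, □) = (q1, x, R) → yxxxxxxx[q1]□
Step 9: δ(q1, □) = (q1, x, R) → yxxxxxxxx[q1]□

The machine has not reached a halting state after 9 steps.
The machine did not halt within the 9-step bound.

Answer: No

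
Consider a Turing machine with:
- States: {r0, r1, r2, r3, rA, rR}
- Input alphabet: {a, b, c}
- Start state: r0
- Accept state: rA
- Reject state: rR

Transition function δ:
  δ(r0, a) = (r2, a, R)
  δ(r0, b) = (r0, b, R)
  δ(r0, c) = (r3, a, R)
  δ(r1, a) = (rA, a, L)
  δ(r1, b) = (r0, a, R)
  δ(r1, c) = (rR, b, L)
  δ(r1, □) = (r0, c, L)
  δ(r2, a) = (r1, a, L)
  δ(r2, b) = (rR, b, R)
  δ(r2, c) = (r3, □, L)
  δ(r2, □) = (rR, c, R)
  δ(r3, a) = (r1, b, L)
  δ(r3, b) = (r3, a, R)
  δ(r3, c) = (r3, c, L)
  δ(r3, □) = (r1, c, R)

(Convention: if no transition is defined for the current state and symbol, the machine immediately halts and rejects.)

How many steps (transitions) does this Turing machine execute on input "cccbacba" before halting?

Execution trace:
Initial: [r0]cccbacba
Step 1: δ(r0, c) = (r3, a, R) → a[r3]ccbacba
Step 2: δ(r3, c) = (r3, c, L) → [r3]accbacba
Step 3: δ(r3, a) = (r1, b, L) → [r1]□bccbacba
Step 4: δ(r1, □) = (r0, c, L) → [r0]□cbccbacba

No transition is defined for δ(r0, □). By convention the machine halts and rejects.

The machine executed 4 steps before halting.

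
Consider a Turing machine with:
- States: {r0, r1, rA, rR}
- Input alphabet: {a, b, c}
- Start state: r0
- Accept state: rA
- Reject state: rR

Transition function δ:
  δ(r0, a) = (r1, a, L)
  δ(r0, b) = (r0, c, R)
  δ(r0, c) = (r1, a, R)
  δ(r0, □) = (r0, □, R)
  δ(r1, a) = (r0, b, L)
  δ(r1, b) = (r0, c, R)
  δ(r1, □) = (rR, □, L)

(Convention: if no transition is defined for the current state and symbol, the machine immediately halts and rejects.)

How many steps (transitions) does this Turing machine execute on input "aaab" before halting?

Execution trace:
Initial: [r0]aaab
Step 1: δ(r0, a) = (r1, a, L) → [r1]□aaab
Step 2: δ(r1, □) = (rR, □, L) → [rR]□□aaab

The machine reaches the reject state rR and halts.

The machine executed 2 steps before halting.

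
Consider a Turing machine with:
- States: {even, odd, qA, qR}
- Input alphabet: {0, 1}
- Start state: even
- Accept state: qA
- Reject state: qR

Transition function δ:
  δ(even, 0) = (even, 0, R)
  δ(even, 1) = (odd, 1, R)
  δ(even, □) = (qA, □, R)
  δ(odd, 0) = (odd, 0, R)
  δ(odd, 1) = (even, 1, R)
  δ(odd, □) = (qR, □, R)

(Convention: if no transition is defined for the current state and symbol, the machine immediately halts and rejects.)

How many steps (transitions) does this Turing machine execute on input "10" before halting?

Execution trace:
Initial: [even]10
Step 1: δ(even, 1) = (odd, 1, R) → 1[odd]0
Step 2: δ(odd, 0) = (odd, 0, R) → 10[odd]□
Step 3: δ(odd, □) = (qR, □, R) → 10□[qR]□

The machine reaches the reject state qR and halts.

The machine executed 3 steps before halting.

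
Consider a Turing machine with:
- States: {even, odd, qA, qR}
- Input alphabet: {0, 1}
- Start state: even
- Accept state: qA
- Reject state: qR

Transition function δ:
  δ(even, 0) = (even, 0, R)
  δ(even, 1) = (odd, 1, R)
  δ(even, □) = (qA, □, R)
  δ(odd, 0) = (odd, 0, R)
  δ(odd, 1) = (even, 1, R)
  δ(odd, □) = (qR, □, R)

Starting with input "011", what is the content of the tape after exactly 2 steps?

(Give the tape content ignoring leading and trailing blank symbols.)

Execution trace:
Initial: [even]011
Step 1: δ(even, 0) = (even, 0, R) → 0[even]11
Step 2: δ(even, 1) = (odd, 1, R) → 01[odd]1

After 2 steps, the tape (ignoring leading/trailing blanks) is: 011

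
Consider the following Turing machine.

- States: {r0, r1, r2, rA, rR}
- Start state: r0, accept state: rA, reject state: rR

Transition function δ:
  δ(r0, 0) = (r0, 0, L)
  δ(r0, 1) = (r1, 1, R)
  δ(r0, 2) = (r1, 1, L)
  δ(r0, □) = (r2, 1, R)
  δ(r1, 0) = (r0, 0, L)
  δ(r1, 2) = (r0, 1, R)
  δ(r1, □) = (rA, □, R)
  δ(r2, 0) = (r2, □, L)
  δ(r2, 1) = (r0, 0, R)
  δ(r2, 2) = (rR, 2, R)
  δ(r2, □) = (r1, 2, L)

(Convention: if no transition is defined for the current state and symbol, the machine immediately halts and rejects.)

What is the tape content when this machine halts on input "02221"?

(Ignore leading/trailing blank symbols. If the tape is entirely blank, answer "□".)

Execution trace:
Initial: [r0]02221
Step 1: δ(r0, 0) = (r0, 0, L) → [r0]□02221
Step 2: δ(r0, □) = (r2, 1, R) → 1[r2]02221
Step 3: δ(r2, 0) = (r2, □, L) → [r2]1□2221
Step 4: δ(r2, 1) = (r0, 0, R) → 0[r0]□2221
Step 5: δ(r0, □) = (r2, 1, R) → 01[r2]2221
Step 6: δ(r2, 2) = (rR, 2, R) → 012[rR]221

The machine reaches the reject state rR and halts.

Final tape (ignoring leading/trailing blanks): 012221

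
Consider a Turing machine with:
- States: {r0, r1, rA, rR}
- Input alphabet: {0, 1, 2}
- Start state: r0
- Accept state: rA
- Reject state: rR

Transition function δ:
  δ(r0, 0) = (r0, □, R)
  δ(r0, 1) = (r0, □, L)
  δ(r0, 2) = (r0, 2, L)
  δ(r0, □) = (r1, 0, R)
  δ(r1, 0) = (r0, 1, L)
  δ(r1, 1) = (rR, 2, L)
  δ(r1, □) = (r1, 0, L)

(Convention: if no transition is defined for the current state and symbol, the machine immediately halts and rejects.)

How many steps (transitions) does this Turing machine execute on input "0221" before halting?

Execution trace:
Initial: [r0]0221
Step 1: δ(r0, 0) = (r0, □, R) → □[r0]221
Step 2: δ(r0, 2) = (r0, 2, L) → [r0]□221
Step 3: δ(r0, □) = (r1, 0, R) → 0[r1]221

No transition is defined for δ(r1, 2). By convention the machine halts and rejects.

The machine executed 3 steps before halting.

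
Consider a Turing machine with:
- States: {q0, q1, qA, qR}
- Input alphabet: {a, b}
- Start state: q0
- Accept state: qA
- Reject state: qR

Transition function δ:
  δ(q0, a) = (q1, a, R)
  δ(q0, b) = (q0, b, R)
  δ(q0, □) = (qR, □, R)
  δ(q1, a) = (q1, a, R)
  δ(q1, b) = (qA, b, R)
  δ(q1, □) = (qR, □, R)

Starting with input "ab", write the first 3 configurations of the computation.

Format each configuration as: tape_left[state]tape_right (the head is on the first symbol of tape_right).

Transitions applied:
Step 1: δ(q0, a) = (q1, a, R)
Step 2: δ(q1, b) = (qA, b, R)

The first 3 configurations are:
[q0]ab ⊢ a[q1]b ⊢ ab[qA]□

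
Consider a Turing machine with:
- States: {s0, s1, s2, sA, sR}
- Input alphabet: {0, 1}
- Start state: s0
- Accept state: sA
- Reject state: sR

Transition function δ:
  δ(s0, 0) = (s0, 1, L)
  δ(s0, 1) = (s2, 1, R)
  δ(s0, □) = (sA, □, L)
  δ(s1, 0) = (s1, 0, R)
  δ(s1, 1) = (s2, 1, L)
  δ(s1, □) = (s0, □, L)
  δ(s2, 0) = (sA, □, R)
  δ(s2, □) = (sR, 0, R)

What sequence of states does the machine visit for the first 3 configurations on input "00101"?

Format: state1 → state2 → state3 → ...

Execution trace:
Initial: [s0]00101
Step 1: δ(s0, 0) = (s0, 1, L) → [s0]□10101
Step 2: δ(s0, □) = (sA, □, L) → [sA]□□10101

The machine reaches the accept state sA and halts.

State sequence: s0 → s0 → sA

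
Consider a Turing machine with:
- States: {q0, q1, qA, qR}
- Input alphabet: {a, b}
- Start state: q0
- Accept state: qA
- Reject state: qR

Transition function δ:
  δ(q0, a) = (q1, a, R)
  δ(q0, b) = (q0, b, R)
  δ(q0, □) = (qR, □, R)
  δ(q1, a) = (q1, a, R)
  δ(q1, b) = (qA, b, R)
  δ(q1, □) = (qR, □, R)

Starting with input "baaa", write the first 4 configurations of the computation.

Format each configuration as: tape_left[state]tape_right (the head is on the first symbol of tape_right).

Transitions applied:
Step 1: δ(q0, b) = (q0, b, R)
Step 2: δ(q0, a) = (q1, a, R)
Step 3: δ(q1, a) = (q1, a, R)

The first 4 configurations are:
[q0]baaa ⊢ b[q0]aaa ⊢ ba[q1]aa ⊢ baa[q1]a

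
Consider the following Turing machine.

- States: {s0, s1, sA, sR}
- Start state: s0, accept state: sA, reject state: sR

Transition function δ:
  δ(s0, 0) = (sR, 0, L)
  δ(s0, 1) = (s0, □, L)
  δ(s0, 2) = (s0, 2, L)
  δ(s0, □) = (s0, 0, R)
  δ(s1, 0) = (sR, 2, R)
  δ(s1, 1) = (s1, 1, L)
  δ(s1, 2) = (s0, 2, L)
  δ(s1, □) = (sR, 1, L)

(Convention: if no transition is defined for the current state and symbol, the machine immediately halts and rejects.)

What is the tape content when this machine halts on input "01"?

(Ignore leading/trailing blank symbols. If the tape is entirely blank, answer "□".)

Execution trace:
Initial: [s0]01
Step 1: δ(s0, 0) = (sR, 0, L) → [sR]□01

The machine reaches the reject state sR and halts.

Final tape (ignoring leading/trailing blanks): 01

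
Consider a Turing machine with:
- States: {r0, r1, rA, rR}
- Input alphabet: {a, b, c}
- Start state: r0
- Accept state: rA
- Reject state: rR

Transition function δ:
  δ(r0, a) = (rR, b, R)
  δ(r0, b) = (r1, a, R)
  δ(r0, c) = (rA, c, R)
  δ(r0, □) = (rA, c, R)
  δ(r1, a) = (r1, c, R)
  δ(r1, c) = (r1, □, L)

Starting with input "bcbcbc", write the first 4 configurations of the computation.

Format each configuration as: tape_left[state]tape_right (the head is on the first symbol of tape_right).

Transitions applied:
Step 1: δ(r0, b) = (r1, a, R)
Step 2: δ(r1, c) = (r1, □, L)
Step 3: δ(r1, a) = (r1, c, R)

The first 4 configurations are:
[r0]bcbcbc ⊢ a[r1]cbcbc ⊢ [r1]a□bcbc ⊢ c[r1]□bcbc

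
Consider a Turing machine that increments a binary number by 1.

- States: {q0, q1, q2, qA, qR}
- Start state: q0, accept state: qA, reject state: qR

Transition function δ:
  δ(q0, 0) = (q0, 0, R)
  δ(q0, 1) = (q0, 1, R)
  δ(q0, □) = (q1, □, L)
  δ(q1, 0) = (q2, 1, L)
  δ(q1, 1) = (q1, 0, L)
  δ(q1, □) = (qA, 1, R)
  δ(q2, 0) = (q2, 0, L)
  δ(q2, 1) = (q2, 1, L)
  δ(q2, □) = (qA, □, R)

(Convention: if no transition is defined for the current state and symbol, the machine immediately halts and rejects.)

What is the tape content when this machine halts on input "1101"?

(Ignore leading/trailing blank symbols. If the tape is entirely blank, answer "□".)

Execution trace:
Initial: [q0]1101
Step 1: δ(q0, 1) = (q0, 1, R) → 1[q0]101
Step 2: δ(q0, 1) = (q0, 1, R) → 11[q0]01
Step 3: δ(q0, 0) = (q0, 0, R) → 110[q0]1
Step 4: δ(q0, 1) = (q0, 1, R) → 1101[q0]□
Step 5: δ(q0, □) = (q1, □, L) → 110[q1]1□
Step 6: δ(q1, 1) = (q1, 0, L) → 11[q1]00□
Step 7: δ(q1, 0) = (q2, 1, L) → 1[q2]110□
Step 8: δ(q2, 1) = (q2, 1, L) → [q2]1110□
Step 9: δ(q2, 1) = (q2, 1, L) → [q2]□1110□
Step 10: δ(q2, □) = (qA, □, R) → □[qA]1110□

The machine reaches the accept state qA and halts.

Final tape (ignoring leading/trailing blanks): 1110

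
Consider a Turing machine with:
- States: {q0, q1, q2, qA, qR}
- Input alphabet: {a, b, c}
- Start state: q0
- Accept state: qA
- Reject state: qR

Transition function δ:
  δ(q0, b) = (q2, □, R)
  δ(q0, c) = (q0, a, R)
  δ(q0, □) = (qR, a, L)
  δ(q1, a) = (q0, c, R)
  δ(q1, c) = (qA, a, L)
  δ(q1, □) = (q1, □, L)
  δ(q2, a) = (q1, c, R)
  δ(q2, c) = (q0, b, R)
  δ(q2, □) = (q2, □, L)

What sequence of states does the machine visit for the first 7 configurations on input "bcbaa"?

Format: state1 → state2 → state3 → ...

Execution trace:
Initial: [q0]bcbaa
Step 1: δ(q0, b) = (q2, □, R) → □[q2]cbaa
Step 2: δ(q2, c) = (q0, b, R) → □b[q0]baa
Step 3: δ(q0, b) = (q2, □, R) → □b□[q2]aa
Step 4: δ(q2, a) = (q1, c, R) → □b□c[q1]a
Step 5: δ(q1, a) = (q0, c, R) → □b□cc[q0]□
Step 6: δ(q0, □) = (qR, a, L) → □b□c[qR]ca

The machine reaches the reject state qR and halts.

State sequence: q0 → q2 → q0 → q2 → q1 → q0 → qR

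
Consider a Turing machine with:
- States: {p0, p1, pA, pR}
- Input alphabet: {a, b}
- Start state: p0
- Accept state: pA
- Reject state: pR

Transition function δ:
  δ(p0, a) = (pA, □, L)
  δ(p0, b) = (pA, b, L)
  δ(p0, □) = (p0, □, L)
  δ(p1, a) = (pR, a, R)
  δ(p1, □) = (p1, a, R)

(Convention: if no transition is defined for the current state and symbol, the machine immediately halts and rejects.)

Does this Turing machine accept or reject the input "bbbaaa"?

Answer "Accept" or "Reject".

Execution trace:
Initial: [p0]bbbaaa
Step 1: δ(p0, b) = (pA, b, L) → [pA]□bbbaaa

The machine reaches the accept state pA and halts.

Answer: Accept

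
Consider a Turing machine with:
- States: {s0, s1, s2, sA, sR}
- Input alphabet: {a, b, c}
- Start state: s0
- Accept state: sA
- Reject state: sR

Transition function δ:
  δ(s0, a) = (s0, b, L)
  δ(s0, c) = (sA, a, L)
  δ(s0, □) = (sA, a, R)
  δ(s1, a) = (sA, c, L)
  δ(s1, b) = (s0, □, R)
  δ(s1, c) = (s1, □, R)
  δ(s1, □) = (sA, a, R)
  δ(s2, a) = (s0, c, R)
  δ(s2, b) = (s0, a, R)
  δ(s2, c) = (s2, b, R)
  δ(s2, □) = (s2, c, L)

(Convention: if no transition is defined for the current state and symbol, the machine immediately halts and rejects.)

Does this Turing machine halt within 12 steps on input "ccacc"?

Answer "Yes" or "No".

Execution trace:
Initial: [s0]ccacc
Step 1: δ(s0, c) = (sA, a, L) → [sA]□acacc

The machine reaches the accept state sA and halts.
The machine halted after 1 step (within the 12-step bound).

Answer: Yes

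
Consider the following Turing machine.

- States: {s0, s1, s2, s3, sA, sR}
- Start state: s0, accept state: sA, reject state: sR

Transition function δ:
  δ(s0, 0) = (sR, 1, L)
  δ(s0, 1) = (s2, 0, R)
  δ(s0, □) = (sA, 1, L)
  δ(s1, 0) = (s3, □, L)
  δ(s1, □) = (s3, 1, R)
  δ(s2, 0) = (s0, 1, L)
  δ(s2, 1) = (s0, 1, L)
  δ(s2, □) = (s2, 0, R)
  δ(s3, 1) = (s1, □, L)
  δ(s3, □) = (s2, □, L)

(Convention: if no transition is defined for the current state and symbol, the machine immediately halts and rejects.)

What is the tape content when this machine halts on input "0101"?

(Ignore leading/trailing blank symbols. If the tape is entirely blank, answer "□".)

Execution trace:
Initial: [s0]0101
Step 1: δ(s0, 0) = (sR, 1, L) → [sR]□1101

The machine reaches the reject state sR and halts.

Final tape (ignoring leading/trailing blanks): 1101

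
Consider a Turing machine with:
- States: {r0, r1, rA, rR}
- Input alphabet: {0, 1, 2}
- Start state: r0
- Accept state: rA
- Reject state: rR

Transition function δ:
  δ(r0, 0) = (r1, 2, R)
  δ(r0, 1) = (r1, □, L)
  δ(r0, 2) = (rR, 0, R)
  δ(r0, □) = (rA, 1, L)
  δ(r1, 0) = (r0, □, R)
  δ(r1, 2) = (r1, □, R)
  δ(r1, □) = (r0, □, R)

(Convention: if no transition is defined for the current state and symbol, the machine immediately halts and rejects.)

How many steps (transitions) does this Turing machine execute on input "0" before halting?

Execution trace:
Initial: [r0]0
Step 1: δ(r0, 0) = (r1, 2, R) → 2[r1]□
Step 2: δ(r1, □) = (r0, □, R) → 2□[r0]□
Step 3: δ(r0, □) = (rA, 1, L) → 2[rA]□1

The machine reaches the accept state rA and halts.

The machine executed 3 steps before halting.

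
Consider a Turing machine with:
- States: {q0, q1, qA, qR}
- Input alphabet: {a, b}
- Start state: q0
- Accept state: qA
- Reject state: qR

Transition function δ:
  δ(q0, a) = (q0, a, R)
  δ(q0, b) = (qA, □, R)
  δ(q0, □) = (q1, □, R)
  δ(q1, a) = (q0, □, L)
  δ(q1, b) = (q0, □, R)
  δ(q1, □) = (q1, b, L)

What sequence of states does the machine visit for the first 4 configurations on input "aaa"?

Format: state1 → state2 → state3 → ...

Execution trace:
Initial: [q0]aaa
Step 1: δ(q0, a) = (q0, a, R) → a[q0]aa
Step 2: δ(q0, a) = (q0, a, R) → aa[q0]a
Step 3: δ(q0, a) = (q0, a, R) → aaa[q0]□

State sequence: q0 → q0 → q0 → q0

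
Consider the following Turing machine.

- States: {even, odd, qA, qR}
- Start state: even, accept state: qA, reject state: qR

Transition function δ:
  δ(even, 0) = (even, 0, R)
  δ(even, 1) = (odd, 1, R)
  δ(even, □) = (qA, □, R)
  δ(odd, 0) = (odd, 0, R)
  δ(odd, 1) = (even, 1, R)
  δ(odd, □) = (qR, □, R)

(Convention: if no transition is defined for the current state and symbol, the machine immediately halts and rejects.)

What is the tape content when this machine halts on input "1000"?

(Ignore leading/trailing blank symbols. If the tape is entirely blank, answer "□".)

Execution trace:
Initial: [even]1000
Step 1: δ(even, 1) = (odd, 1, R) → 1[odd]000
Step 2: δ(odd, 0) = (odd, 0, R) → 10[odd]00
Step 3: δ(odd, 0) = (odd, 0, R) → 100[odd]0
Step 4: δ(odd, 0) = (odd, 0, R) → 1000[odd]□
Step 5: δ(odd, □) = (qR, □, R) → 1000□[qR]□

The machine reaches the reject state qR and halts.

Final tape (ignoring leading/trailing blanks): 1000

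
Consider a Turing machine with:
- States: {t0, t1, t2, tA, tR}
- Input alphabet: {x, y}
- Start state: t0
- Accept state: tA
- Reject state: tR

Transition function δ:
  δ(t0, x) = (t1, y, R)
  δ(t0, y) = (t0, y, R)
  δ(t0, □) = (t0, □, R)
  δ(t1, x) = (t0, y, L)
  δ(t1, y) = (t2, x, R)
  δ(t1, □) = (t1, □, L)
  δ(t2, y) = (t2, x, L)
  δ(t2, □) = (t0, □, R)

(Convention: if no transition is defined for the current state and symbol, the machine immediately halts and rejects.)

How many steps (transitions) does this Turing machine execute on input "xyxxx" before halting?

Execution trace:
Initial: [t0]xyxxx
Step 1: δ(t0, x) = (t1, y, R) → y[t1]yxxx
Step 2: δ(t1, y) = (t2, x, R) → yx[t2]xxx

No transition is defined for δ(t2, x). By convention the machine halts and rejects.

The machine executed 2 steps before halting.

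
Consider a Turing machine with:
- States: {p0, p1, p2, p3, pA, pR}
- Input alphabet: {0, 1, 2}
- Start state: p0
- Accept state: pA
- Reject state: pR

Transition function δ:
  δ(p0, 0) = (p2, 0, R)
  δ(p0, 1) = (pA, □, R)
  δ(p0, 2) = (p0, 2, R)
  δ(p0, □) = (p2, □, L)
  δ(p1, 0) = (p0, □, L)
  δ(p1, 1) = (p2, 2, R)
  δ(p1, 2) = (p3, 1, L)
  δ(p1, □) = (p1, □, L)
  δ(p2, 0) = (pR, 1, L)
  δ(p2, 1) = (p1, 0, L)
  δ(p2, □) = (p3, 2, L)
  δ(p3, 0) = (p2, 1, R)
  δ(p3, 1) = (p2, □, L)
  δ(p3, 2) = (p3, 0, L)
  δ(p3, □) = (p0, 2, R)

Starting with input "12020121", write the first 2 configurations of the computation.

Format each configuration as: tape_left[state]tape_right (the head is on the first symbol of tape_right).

Transitions applied:
Step 1: δ(p0, 1) = (pA, □, R)

The first 2 configurations are:
[p0]12020121 ⊢ □[pA]2020121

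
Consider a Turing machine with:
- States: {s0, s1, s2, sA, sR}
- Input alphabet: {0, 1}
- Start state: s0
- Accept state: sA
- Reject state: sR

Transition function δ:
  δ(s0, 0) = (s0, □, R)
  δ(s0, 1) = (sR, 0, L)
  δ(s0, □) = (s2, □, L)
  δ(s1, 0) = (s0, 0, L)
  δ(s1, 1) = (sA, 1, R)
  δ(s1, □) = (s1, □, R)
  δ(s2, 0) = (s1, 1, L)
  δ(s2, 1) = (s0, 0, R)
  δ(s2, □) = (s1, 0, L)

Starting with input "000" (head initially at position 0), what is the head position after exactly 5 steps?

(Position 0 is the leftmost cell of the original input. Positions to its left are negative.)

Execution trace (head position shown):
Step 0: [s0]000  (head at position 0)
Step 1: move right → □[s0]00  (head at position 1)
Step 2: move right → □□[s0]0  (head at position 2)
Step 3: move right → □□□[s0]□  (head at position 3)
Step 4: move left → □□[s2]□□  (head at position 2)
Step 5: move left → □[s1]□0□  (head at position 1)

After 5 steps, the head is at position 1.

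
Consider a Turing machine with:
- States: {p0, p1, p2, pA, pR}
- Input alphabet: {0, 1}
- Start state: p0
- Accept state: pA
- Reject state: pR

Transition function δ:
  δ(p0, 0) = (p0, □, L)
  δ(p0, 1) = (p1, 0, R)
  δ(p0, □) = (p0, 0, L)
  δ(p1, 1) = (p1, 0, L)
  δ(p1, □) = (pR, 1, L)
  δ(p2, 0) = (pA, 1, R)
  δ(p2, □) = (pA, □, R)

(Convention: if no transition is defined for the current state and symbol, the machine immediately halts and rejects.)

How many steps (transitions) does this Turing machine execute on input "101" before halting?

Execution trace:
Initial: [p0]101
Step 1: δ(p0, 1) = (p1, 0, R) → 0[p1]01

No transition is defined for δ(p1, 0). By convention the machine halts and rejects.

The machine executed 1 step before halting.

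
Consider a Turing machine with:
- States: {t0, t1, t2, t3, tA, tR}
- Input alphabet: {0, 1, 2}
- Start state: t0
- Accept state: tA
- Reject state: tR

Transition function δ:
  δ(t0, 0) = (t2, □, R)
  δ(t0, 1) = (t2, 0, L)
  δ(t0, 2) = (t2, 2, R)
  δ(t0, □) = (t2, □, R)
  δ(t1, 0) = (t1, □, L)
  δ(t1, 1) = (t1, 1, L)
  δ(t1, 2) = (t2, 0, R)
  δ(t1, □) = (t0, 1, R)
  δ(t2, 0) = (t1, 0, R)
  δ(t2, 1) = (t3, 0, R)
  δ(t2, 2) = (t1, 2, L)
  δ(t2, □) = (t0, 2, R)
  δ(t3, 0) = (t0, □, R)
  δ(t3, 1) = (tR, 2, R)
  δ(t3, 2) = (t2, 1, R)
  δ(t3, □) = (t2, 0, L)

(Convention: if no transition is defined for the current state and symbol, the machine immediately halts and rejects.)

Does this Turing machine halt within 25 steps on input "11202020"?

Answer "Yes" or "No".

Execution trace:
Initial: [t0]11202020
Step 1: δ(t0, 1) = (t2, 0, L) → [t2]□01202020
Step 2: δ(t2, □) = (t0, 2, R) → 2[t0]01202020
Step 3: δ(t0, 0) = (t2, □, R) → 2□[t2]1202020
Step 4: δ(t2, 1) = (t3, 0, R) → 2□0[t3]202020
Step 5: δ(t3, 2) = (t2, 1, R) → 2□01[t2]02020
Step 6: δ(t2, 0) = (t1, 0, R) → 2□010[t1]2020
Step 7: δ(t1, 2) = (t2, 0, R) → 2□0100[t2]020
Step 8: δ(t2, 0) = (t1, 0, R) → 2□01000[t1]20
Step 9: δ(t1, 2) = (t2, 0, R) → 2□010000[t2]0
Step 10: δ(t2, 0) = (t1, 0, R) → 2□0100000[t1]□
Step 11: δ(t1, □) = (t0, 1, R) → 2□01000001[t0]□
Step 12: δ(t0, □) = (t2, □, R) → 2□01000001□[t2]□
Step 13: δ(t2, □) = (t0, 2, R) → 2□01000001□2[t0]□
Step 14: δ(t0, □) = (t2, □, R) → 2□01000001□2□[t2]□
Step 15: δ(t2, □) = (t0, 2, R) → 2□01000001□2□2[t0]□
Step 16: δ(t0, □) = (t2, □, R) → 2□01000001□2□2□[t2]□
Step 17: δ(t2, □) = (t0, 2, R) → 2□01000001□2□2□2[t0]□
Step 18: δ(t0, □) = (t2, □, R) → 2□01000001□2□2□2□[t2]□
Step 19: δ(t2, □) = (t0, 2, R) → 2□01000001□2□2□2□2[t0]□
Step 20: δ(t0, □) = (t2, □, R) → 2□01000001□2□2□2□2□[t2]□
Step 21: δ(t2, □) = (t0, 2, R) → 2□01000001□2□2□2□2□2[t0]□
Step 22: δ(t0, □) = (t2, □, R) → 2□01000001□2□2□2□2□2□[t2]□
Step 23: δ(t2, □) = (t0, 2, R) → 2□01000001□2□2□2□2□2□2[t0]□
Step 24: δ(t0, □) = (t2, □, R) → 2□01000001□2□2□2□2□2□2□[t2]□
Step 25: δ(t2, □) = (t0, 2, R) → 2□01000001□2□2□2□2□2□2□2[t0]□

The machine has not reached a halting state after 25 steps.
The machine did not halt within the 25-step bound.

Answer: No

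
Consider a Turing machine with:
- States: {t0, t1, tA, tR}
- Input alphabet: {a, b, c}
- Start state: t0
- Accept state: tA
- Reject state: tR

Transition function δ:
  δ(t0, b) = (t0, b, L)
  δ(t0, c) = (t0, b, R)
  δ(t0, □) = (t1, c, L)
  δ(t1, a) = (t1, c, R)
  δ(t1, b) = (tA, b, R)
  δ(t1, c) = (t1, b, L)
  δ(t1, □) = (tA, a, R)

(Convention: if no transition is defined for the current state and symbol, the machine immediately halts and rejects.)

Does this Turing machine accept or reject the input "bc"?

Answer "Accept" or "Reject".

Execution trace:
Initial: [t0]bc
Step 1: δ(t0, b) = (t0, b, L) → [t0]□bc
Step 2: δ(t0, □) = (t1, c, L) → [t1]□cbc
Step 3: δ(t1, □) = (tA, a, R) → a[tA]cbc

The machine reaches the accept state tA and halts.

Answer: Accept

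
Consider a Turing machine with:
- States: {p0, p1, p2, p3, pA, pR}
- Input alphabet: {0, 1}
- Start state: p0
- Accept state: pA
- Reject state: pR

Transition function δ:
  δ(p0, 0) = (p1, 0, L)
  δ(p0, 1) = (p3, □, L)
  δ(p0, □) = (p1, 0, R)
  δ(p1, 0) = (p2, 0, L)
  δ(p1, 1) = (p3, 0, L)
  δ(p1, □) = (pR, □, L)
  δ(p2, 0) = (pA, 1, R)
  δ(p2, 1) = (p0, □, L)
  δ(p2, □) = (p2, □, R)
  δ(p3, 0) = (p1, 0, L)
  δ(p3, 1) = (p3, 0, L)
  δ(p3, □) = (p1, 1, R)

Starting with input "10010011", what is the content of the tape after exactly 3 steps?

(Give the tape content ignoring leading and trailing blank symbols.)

Execution trace:
Initial: [p0]10010011
Step 1: δ(p0, 1) = (p3, □, L) → [p3]□□0010011
Step 2: δ(p3, □) = (p1, 1, R) → 1[p1]□0010011
Step 3: δ(p1, □) = (pR, □, L) → [pR]1□0010011

The machine reaches the reject state pR and halts.

After 3 steps, the tape (ignoring leading/trailing blanks) is: 1□0010011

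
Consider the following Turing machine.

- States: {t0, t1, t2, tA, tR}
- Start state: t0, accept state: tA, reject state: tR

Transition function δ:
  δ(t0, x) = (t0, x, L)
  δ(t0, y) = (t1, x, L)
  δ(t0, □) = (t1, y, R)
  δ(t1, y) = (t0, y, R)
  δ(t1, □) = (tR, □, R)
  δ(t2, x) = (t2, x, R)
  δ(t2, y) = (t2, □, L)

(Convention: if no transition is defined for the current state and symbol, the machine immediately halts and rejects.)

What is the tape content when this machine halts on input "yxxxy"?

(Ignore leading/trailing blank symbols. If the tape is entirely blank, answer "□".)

Execution trace:
Initial: [t0]yxxxy
Step 1: δ(t0, y) = (t1, x, L) → [t1]□xxxxy
Step 2: δ(t1, □) = (tR, □, R) → □[tR]xxxxy

The machine reaches the reject state tR and halts.

Final tape (ignoring leading/trailing blanks): xxxxy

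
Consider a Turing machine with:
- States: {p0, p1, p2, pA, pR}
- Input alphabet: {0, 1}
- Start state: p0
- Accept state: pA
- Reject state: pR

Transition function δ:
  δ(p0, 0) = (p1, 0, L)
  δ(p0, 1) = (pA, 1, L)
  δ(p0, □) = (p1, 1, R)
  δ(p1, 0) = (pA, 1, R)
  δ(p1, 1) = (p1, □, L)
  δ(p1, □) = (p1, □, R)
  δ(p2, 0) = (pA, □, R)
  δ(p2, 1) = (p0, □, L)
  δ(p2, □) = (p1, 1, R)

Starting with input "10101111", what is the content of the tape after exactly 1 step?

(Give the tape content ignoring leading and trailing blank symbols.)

Execution trace:
Initial: [p0]10101111
Step 1: δ(p0, 1) = (pA, 1, L) → [pA]□10101111

The machine reaches the accept state pA and halts.

After 1 step, the tape (ignoring leading/trailing blanks) is: 10101111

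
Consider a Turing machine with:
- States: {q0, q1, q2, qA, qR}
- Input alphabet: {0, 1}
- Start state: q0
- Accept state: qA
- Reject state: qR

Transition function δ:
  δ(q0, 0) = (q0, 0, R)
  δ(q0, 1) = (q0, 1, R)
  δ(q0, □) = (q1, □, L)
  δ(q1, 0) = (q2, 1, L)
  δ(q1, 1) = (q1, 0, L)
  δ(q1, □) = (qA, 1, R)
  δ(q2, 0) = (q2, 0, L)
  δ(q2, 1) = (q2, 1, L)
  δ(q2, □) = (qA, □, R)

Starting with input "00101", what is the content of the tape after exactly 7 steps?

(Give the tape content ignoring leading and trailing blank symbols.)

Execution trace:
Initial: [q0]00101
Step 1: δ(q0, 0) = (q0, 0, R) → 0[q0]0101
Step 2: δ(q0, 0) = (q0, 0, R) → 00[q0]101
Step 3: δ(q0, 1) = (q0, 1, R) → 001[q0]01
Step 4: δ(q0, 0) = (q0, 0, R) → 0010[q0]1
Step 5: δ(q0, 1) = (q0, 1, R) → 00101[q0]□
Step 6: δ(q0, □) = (q1, □, L) → 0010[q1]1□
Step 7: δ(q1, 1) = (q1, 0, L) → 001[q1]00□

After 7 steps, the tape (ignoring leading/trailing blanks) is: 00100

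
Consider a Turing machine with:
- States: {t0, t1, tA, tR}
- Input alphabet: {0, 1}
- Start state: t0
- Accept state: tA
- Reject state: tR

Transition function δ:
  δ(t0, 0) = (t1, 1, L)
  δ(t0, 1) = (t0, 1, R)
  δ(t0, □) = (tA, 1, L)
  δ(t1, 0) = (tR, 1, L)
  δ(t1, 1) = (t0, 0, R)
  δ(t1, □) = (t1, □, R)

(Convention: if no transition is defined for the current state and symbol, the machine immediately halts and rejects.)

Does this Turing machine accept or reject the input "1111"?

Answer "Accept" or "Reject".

Execution trace:
Initial: [t0]1111
Step 1: δ(t0, 1) = (t0, 1, R) → 1[t0]111
Step 2: δ(t0, 1) = (t0, 1, R) → 11[t0]11
Step 3: δ(t0, 1) = (t0, 1, R) → 111[t0]1
Step 4: δ(t0, 1) = (t0, 1, R) → 1111[t0]□
Step 5: δ(t0, □) = (tA, 1, L) → 111[tA]11

The machine reaches the accept state tA and halts.

Answer: Accept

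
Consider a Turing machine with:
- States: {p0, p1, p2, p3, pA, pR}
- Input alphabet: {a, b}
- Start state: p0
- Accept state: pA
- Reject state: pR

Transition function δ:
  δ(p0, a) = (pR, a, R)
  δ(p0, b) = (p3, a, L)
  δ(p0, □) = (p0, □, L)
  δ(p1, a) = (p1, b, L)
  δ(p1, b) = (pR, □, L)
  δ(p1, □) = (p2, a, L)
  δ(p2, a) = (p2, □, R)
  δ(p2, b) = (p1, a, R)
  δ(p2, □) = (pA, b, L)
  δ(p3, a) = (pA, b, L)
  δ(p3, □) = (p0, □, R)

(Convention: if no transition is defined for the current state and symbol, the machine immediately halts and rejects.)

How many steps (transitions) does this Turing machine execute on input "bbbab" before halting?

Execution trace:
Initial: [p0]bbbab
Step 1: δ(p0, b) = (p3, a, L) → [p3]□abbab
Step 2: δ(p3, □) = (p0, □, R) → □[p0]abbab
Step 3: δ(p0, a) = (pR, a, R) → □a[pR]bbab

The machine reaches the reject state pR and halts.

The machine executed 3 steps before halting.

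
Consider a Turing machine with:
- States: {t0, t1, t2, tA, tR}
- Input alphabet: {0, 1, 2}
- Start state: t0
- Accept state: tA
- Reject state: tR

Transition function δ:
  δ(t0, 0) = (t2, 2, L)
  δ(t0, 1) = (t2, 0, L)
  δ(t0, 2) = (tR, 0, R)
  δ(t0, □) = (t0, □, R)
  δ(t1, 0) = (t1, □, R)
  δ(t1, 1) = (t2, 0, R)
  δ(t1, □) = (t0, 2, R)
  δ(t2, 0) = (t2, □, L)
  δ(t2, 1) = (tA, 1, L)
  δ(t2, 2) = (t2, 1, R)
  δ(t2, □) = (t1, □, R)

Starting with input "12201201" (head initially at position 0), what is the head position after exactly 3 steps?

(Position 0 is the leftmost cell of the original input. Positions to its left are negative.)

Execution trace (head position shown):
Step 0: [t0]12201201  (head at position 0)
Step 1: move left → [t2]□02201201  (head at position -1)
Step 2: move right → □[t1]02201201  (head at position 0)
Step 3: move right → □□[t1]2201201  (head at position 1)

After 3 steps, the head is at position 1.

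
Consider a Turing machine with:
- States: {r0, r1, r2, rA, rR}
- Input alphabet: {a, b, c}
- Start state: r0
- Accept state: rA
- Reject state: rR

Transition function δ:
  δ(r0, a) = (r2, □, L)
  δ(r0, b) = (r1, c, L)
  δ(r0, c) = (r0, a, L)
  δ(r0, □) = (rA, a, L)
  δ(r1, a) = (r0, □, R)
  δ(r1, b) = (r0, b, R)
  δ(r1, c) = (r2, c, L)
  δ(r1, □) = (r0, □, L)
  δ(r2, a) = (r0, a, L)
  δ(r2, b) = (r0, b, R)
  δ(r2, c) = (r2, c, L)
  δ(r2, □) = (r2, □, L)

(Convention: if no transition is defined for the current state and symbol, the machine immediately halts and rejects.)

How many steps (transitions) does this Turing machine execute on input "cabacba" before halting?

Execution trace:
Initial: [r0]cabacba
Step 1: δ(r0, c) = (r0, a, L) → [r0]□aabacba
Step 2: δ(r0, □) = (rA, a, L) → [rA]□aaabacba

The machine reaches the accept state rA and halts.

The machine executed 2 steps before halting.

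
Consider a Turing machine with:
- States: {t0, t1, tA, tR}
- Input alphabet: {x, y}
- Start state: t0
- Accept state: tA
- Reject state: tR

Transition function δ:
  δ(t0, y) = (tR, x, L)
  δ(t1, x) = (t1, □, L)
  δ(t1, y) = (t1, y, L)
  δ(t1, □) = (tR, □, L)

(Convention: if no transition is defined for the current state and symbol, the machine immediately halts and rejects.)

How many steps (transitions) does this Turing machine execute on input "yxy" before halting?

Execution trace:
Initial: [t0]yxy
Step 1: δ(t0, y) = (tR, x, L) → [tR]□xxy

The machine reaches the reject state tR and halts.

The machine executed 1 step before halting.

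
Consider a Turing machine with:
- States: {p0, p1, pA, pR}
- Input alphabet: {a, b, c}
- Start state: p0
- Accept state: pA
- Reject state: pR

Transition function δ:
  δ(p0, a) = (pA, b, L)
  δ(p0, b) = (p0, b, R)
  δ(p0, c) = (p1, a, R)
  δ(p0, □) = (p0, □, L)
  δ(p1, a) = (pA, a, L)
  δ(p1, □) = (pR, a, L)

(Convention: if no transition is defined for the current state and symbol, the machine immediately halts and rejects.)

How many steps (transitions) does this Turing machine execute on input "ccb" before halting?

Execution trace:
Initial: [p0]ccb
Step 1: δ(p0, c) = (p1, a, R) → a[p1]cb

No transition is defined for δ(p1, c). By convention the machine halts and rejects.

The machine executed 1 step before halting.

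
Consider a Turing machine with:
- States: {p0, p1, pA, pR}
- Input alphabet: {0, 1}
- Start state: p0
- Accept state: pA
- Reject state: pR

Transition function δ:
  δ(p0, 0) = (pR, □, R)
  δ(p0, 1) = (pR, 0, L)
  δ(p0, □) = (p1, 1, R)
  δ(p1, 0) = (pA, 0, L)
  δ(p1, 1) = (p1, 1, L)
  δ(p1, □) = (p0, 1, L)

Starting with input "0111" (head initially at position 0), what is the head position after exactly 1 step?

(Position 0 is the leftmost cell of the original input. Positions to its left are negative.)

Execution trace (head position shown):
Step 0: [p0]0111  (head at position 0)
Step 1: move right → □[pR]111  (head at position 1)

After 1 step, the head is at position 1.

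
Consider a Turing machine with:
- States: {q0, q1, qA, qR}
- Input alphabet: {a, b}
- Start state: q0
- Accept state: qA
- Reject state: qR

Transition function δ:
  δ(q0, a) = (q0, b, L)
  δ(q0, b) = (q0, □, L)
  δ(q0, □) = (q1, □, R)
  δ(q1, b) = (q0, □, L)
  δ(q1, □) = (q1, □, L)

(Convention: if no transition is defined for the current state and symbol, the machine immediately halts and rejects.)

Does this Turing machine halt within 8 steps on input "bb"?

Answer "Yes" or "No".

Execution trace:
Initial: [q0]bb
Step 1: δ(q0, b) = (q0, □, L) → [q0]□□b
Step 2: δ(q0, □) = (q1, □, R) → □[q1]□b
Step 3: δ(q1, □) = (q1, □, L) → [q1]□□b
Step 4: δ(q1, □) = (q1, □, L) → [q1]□□□b
Step 5: δ(q1, □) = (q1, □, L) → [q1]□□□□b
Step 6: δ(q1, □) = (q1, □, L) → [q1]□□□□□b
Step 7: δ(q1, □) = (q1, □, L) → [q1]□□□□□□b
Step 8: δ(q1, □) = (q1, □, L) → [q1]□□□□□□□b

The machine has not reached a halting state after 8 steps.
The machine did not halt within the 8-step bound.

Answer: No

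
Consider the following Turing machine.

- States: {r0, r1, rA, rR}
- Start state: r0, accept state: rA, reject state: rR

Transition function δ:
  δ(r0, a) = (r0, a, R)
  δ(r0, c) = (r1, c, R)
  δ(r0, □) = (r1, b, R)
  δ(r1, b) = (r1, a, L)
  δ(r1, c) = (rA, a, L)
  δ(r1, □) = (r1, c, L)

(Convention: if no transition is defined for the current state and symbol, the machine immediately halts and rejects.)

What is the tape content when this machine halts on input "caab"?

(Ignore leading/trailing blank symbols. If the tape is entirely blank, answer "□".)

Execution trace:
Initial: [r0]caab
Step 1: δ(r0, c) = (r1, c, R) → c[r1]aab

No transition is defined for δ(r1, a). By convention the machine halts and rejects.

Final tape (ignoring leading/trailing blanks): caab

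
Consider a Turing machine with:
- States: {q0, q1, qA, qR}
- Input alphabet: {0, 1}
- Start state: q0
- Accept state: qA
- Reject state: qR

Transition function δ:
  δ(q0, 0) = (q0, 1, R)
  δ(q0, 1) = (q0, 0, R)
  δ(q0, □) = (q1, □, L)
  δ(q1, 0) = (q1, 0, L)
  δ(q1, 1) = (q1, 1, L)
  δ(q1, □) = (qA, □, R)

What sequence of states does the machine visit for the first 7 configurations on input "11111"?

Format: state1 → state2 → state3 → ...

Execution trace:
Initial: [q0]11111
Step 1: δ(q0, 1) = (q0, 0, R) → 0[q0]1111
Step 2: δ(q0, 1) = (q0, 0, R) → 00[q0]111
Step 3: δ(q0, 1) = (q0, 0, R) → 000[q0]11
Step 4: δ(q0, 1) = (q0, 0, R) → 0000[q0]1
Step 5: δ(q0, 1) = (q0, 0, R) → 00000[q0]□
Step 6: δ(q0, □) = (q1, □, L) → 0000[q1]0□

State sequence: q0 → q0 → q0 → q0 → q0 → q0 → q1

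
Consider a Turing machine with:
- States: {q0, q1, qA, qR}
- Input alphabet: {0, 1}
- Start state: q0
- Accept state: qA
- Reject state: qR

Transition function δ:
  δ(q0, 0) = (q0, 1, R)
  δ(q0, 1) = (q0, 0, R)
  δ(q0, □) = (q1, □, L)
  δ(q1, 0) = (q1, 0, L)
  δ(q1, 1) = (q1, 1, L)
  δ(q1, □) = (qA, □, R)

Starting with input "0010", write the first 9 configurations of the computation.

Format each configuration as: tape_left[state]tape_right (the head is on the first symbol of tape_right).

Transitions applied:
Step 1: δ(q0, 0) = (q0, 1, R)
Step 2: δ(q0, 0) = (q0, 1, R)
Step 3: δ(q0, 1) = (q0, 0, R)
Step 4: δ(q0, 0) = (q0, 1, R)
Step 5: δ(q0, □) = (q1, □, L)
Step 6: δ(q1, 1) = (q1, 1, L)
Step 7: δ(q1, 0) = (q1, 0, L)
Step 8: δ(q1, 1) = (q1, 1, L)

The first 9 configurations are:
[q0]0010 ⊢ 1[q0]010 ⊢ 11[q0]10 ⊢ 110[q0]0 ⊢ 1101[q0]□ ⊢ 110[q1]1□ ⊢ 11[q1]01□ ⊢ 1[q1]101□ ⊢ [q1]1101□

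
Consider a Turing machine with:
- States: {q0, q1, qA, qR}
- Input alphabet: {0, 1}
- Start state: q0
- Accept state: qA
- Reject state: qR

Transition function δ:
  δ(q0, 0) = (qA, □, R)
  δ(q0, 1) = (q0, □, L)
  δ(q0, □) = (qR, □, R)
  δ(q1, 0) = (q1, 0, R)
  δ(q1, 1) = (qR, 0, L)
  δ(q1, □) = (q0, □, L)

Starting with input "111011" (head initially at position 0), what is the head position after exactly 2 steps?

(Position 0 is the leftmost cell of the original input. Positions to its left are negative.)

Execution trace (head position shown):
Step 0: [q0]111011  (head at position 0)
Step 1: move left → [q0]□□11011  (head at position -1)
Step 2: move right → □[qR]□11011  (head at position 0)

After 2 steps, the head is at position 0.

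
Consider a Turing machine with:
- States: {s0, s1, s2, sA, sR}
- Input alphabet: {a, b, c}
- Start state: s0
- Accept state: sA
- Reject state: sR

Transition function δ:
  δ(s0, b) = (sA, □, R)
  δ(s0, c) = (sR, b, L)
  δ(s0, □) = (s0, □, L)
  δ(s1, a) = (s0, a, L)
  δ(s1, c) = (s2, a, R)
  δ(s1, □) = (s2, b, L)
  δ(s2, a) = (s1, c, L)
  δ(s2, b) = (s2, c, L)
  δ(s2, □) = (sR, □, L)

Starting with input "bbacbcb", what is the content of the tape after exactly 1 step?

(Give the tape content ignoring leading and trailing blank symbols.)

Execution trace:
Initial: [s0]bbacbcb
Step 1: δ(s0, b) = (sA, □, R) → □[sA]bacbcb

The machine reaches the accept state sA and halts.

After 1 step, the tape (ignoring leading/trailing blanks) is: bacbcb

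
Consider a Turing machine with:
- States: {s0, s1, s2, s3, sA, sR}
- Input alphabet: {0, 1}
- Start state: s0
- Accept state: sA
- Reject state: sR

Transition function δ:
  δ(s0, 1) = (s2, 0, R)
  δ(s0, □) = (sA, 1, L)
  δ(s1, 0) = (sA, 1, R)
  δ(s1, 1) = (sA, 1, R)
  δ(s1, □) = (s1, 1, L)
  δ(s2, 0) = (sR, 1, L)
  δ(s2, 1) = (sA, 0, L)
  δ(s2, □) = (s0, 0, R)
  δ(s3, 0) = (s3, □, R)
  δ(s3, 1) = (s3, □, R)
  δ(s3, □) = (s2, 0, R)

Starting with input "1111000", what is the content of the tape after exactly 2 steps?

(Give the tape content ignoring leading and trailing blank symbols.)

Execution trace:
Initial: [s0]1111000
Step 1: δ(s0, 1) = (s2, 0, R) → 0[s2]111000
Step 2: δ(s2, 1) = (sA, 0, L) → [sA]0011000

The machine reaches the accept state sA and halts.

After 2 steps, the tape (ignoring leading/trailing blanks) is: 0011000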